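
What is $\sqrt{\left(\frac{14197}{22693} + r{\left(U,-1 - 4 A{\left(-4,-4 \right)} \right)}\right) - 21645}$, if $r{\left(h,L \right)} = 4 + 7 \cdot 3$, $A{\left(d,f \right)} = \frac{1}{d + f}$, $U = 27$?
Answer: $\frac{i \sqrt{11133377850859}}{22693} \approx 147.04 i$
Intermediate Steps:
$r{\left(h,L \right)} = 25$ ($r{\left(h,L \right)} = 4 + 21 = 25$)
$\sqrt{\left(\frac{14197}{22693} + r{\left(U,-1 - 4 A{\left(-4,-4 \right)} \right)}\right) - 21645} = \sqrt{\left(\frac{14197}{22693} + 25\right) - 21645} = \sqrt{\frac{581522}{22693} - 21645} = \sqrt{- \frac{490608463}{22693}} = \frac{i \sqrt{11133377850859}}{22693}$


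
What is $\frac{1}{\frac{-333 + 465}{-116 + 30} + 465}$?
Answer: $\frac{43}{19929} \approx 0.0021577$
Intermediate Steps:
$\frac{1}{\frac{-333 + 465}{-116 + 30} + 465} = \frac{1}{\frac{132}{-86} + 465} = \frac{1}{132 \left(- \frac{1}{86}\right) + 465} = \frac{1}{- \frac{66}{43} + 465} = \frac{1}{\frac{19929}{43}} = \frac{43}{19929}$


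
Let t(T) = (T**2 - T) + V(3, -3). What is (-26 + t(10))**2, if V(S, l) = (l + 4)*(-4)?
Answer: 3600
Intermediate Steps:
V(S, l) = -16 - 4*l (V(S, l) = (4 + l)*(-4) = -16 - 4*l)
t(T) = -4 + T**2 - T (t(T) = (T**2 - T) + (-16 - 4*(-3)) = (T**2 - T) + (-16 + 12) = (T**2 - T) - 4 = -4 + T**2 - T)
(-26 + t(10))**2 = (-26 + (-4 + 10**2 - 1*10))**2 = (-26 + (-4 + 100 - 10))**2 = (-26 + 86)**2 = 60**2 = 3600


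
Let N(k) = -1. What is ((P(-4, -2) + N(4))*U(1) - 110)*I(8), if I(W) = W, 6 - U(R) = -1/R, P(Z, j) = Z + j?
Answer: -1272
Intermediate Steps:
U(R) = 6 + 1/R (U(R) = 6 - (-1)/R = 6 + 1/R)
((P(-4, -2) + N(4))*U(1) - 110)*I(8) = (((-4 - 2) - 1)*(6 + 1/1) - 110)*8 = ((-6 - 1)*(6 + 1) - 110)*8 = (-7*7 - 110)*8 = (-49 - 110)*8 = -159*8 = -1272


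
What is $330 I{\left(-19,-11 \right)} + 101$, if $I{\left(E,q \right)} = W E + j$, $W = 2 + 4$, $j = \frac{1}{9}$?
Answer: $- \frac{112447}{3} \approx -37482.0$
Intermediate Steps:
$j = \frac{1}{9} \approx 0.11111$
$W = 6$
$I{\left(E,q \right)} = \frac{1}{9} + 6 E$ ($I{\left(E,q \right)} = 6 E + \frac{1}{9} = \frac{1}{9} + 6 E$)
$330 I{\left(-19,-11 \right)} + 101 = 330 \left(\frac{1}{9} + 6 \left(-19\right)\right) + 101 = 330 \left(\frac{1}{9} - 114\right) + 101 = 330 \left(- \frac{1025}{9}\right) + 101 = - \frac{112750}{3} + 101 = - \frac{112447}{3}$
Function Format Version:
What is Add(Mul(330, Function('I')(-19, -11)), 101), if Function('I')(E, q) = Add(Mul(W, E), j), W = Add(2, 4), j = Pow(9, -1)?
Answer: Rational(-112447, 3) ≈ -37482.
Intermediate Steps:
j = Rational(1, 9) ≈ 0.11111
W = 6
Function('I')(E, q) = Add(Rational(1, 9), Mul(6, E)) (Function('I')(E, q) = Add(Mul(6, E), Rational(1, 9)) = Add(Rational(1, 9), Mul(6, E)))
Add(Mul(330, Function('I')(-19, -11)), 101) = Add(Mul(330, Add(Rational(1, 9), Mul(6, -19))), 101) = Add(Mul(330, Add(Rational(1, 9), -114)), 101) = Add(Mul(330, Rational(-1025, 9)), 101) = Add(Rational(-112750, 3), 101) = Rational(-112447, 3)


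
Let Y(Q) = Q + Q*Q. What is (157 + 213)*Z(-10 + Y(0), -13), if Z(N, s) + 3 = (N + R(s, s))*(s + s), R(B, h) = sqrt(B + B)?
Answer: 95090 - 9620*I*sqrt(26) ≈ 95090.0 - 49053.0*I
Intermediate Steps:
R(B, h) = sqrt(2)*sqrt(B) (R(B, h) = sqrt(2*B) = sqrt(2)*sqrt(B))
Y(Q) = Q + Q**2
Z(N, s) = -3 + 2*s*(N + sqrt(2)*sqrt(s)) (Z(N, s) = -3 + (N + sqrt(2)*sqrt(s))*(s + s) = -3 + (N + sqrt(2)*sqrt(s))*(2*s) = -3 + 2*s*(N + sqrt(2)*sqrt(s)))
(157 + 213)*Z(-10 + Y(0), -13) = (157 + 213)*(-3 + 2*(-10 + 0*(1 + 0))*(-13) + 2*sqrt(2)*(-13)**(3/2)) = 370*(-3 + 2*(-10 + 0*1)*(-13) + 2*sqrt(2)*(-13*I*sqrt(13))) = 370*(-3 + 2*(-10 + 0)*(-13) - 26*I*sqrt(26)) = 370*(-3 + 2*(-10)*(-13) - 26*I*sqrt(26)) = 370*(-3 + 260 - 26*I*sqrt(26)) = 370*(257 - 26*I*sqrt(26)) = 95090 - 9620*I*sqrt(26)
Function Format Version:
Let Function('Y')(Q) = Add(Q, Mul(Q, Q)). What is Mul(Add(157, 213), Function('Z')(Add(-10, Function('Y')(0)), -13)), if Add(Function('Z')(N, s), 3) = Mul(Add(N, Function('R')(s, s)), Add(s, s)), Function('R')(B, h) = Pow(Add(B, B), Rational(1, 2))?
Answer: Add(95090, Mul(-9620, I, Pow(26, Rational(1, 2)))) ≈ Add(95090., Mul(-49053., I))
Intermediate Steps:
Function('R')(B, h) = Mul(Pow(2, Rational(1, 2)), Pow(B, Rational(1, 2))) (Function('R')(B, h) = Pow(Mul(2, B), Rational(1, 2)) = Mul(Pow(2, Rational(1, 2)), Pow(B, Rational(1, 2))))
Function('Y')(Q) = Add(Q, Pow(Q, 2))
Function('Z')(N, s) = Add(-3, Mul(2, s, Add(N, Mul(Pow(2, Rational(1, 2)), Pow(s, Rational(1, 2)))))) (Function('Z')(N, s) = Add(-3, Mul(Add(N, Mul(Pow(2, Rational(1, 2)), Pow(s, Rational(1, 2)))), Add(s, s))) = Add(-3, Mul(Add(N, Mul(Pow(2, Rational(1, 2)), Pow(s, Rational(1, 2)))), Mul(2, s))) = Add(-3, Mul(2, s, Add(N, Mul(Pow(2, Rational(1, 2)), Pow(s, Rational(1, 2)))))))
Mul(Add(157, 213), Function('Z')(Add(-10, Function('Y')(0)), -13)) = Mul(Add(157, 213), Add(-3, Mul(2, Add(-10, Mul(0, Add(1, 0))), -13), Mul(2, Pow(2, Rational(1, 2)), Pow(-13, Rational(3, 2))))) = Mul(370, Add(-3, Mul(2, Add(-10, Mul(0, 1)), -13), Mul(2, Pow(2, Rational(1, 2)), Mul(-13, I, Pow(13, Rational(1, 2)))))) = Mul(370, Add(-3, Mul(2, Add(-10, 0), -13), Mul(-26, I, Pow(26, Rational(1, 2))))) = Mul(370, Add(-3, Mul(2, -10, -13), Mul(-26, I, Pow(26, Rational(1, 2))))) = Mul(370, Add(-3, 260, Mul(-26, I, Pow(26, Rational(1, 2))))) = Mul(370, Add(257, Mul(-26, I, Pow(26, Rational(1, 2))))) = Add(95090, Mul(-9620, I, Pow(26, Rational(1, 2))))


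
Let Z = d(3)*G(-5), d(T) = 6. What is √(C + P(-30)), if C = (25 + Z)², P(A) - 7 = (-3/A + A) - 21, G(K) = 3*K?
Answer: √418110/10 ≈ 64.661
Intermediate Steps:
Z = -90 (Z = 6*(3*(-5)) = 6*(-15) = -90)
P(A) = -14 + A - 3/A (P(A) = 7 + ((-3/A + A) - 21) = 7 + ((A - 3/A) - 21) = 7 + (-21 + A - 3/A) = -14 + A - 3/A)
C = 4225 (C = (25 - 90)² = (-65)² = 4225)
√(C + P(-30)) = √(4225 + (-14 - 30 - 3/(-30))) = √(4225 + (-14 - 30 - 3*(-1/30))) = √(4225 + (-14 - 30 + ⅒)) = √(4225 - 439/10) = √(41811/10) = √418110/10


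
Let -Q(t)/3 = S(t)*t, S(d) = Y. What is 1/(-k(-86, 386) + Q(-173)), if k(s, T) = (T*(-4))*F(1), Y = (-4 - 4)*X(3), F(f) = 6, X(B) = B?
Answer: -1/3192 ≈ -0.00031328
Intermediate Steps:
Y = -24 (Y = (-4 - 4)*3 = -8*3 = -24)
S(d) = -24
k(s, T) = -24*T (k(s, T) = (T*(-4))*6 = -4*T*6 = -24*T)
Q(t) = 72*t (Q(t) = -(-72)*t = 72*t)
1/(-k(-86, 386) + Q(-173)) = 1/(-(-24)*386 + 72*(-173)) = 1/(-1*(-9264) - 12456) = 1/(9264 - 12456) = 1/(-3192) = -1/3192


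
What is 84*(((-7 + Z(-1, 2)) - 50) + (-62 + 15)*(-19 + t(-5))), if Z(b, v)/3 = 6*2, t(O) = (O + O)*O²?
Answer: 1060248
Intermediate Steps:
t(O) = 2*O³ (t(O) = (2*O)*O² = 2*O³)
Z(b, v) = 36 (Z(b, v) = 3*(6*2) = 3*12 = 36)
84*(((-7 + Z(-1, 2)) - 50) + (-62 + 15)*(-19 + t(-5))) = 84*(((-7 + 36) - 50) + (-62 + 15)*(-19 + 2*(-5)³)) = 84*((29 - 50) - 47*(-19 + 2*(-125))) = 84*(-21 - 47*(-19 - 250)) = 84*(-21 - 47*(-269)) = 84*(-21 + 12643) = 84*12622 = 1060248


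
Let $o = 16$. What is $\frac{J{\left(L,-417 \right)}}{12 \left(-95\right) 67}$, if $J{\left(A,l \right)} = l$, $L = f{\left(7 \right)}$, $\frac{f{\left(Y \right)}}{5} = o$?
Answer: $\frac{139}{25460} \approx 0.0054595$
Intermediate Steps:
$f{\left(Y \right)} = 80$ ($f{\left(Y \right)} = 5 \cdot 16 = 80$)
$L = 80$
$\frac{J{\left(L,-417 \right)}}{12 \left(-95\right) 67} = - \frac{417}{12 \left(-95\right) 67} = - \frac{417}{\left(-1140\right) 67} = - \frac{417}{-76380} = \left(-417\right) \left(- \frac{1}{76380}\right) = \frac{139}{25460}$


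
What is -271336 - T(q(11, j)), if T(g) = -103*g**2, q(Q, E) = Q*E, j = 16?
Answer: 2919192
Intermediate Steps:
q(Q, E) = E*Q
-271336 - T(q(11, j)) = -271336 - (-103)*(16*11)**2 = -271336 - (-103)*176**2 = -271336 - (-103)*30976 = -271336 - 1*(-3190528) = -271336 + 3190528 = 2919192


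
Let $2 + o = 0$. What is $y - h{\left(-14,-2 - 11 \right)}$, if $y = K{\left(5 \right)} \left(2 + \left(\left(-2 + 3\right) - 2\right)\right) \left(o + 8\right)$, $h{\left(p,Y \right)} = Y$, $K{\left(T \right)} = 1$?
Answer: $19$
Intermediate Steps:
$o = -2$ ($o = -2 + 0 = -2$)
$y = 6$ ($y = 1 \left(2 + \left(\left(-2 + 3\right) - 2\right)\right) \left(-2 + 8\right) = 1 \left(2 + \left(1 - 2\right)\right) 6 = 1 \left(2 - 1\right) 6 = 1 \cdot 1 \cdot 6 = 1 \cdot 6 = 6$)
$y - h{\left(-14,-2 - 11 \right)} = 6 - \left(-2 - 11\right) = 6 - -13 = 6 + 13 = 19$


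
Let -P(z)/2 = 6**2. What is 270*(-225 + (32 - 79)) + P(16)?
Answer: -73512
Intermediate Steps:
P(z) = -72 (P(z) = -2*6**2 = -2*36 = -72)
270*(-225 + (32 - 79)) + P(16) = 270*(-225 + (32 - 79)) - 72 = 270*(-225 - 47) - 72 = 270*(-272) - 72 = -73440 - 72 = -73512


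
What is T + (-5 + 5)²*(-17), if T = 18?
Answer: 18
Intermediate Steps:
T + (-5 + 5)²*(-17) = 18 + (-5 + 5)²*(-17) = 18 + 0²*(-17) = 18 + 0*(-17) = 18 + 0 = 18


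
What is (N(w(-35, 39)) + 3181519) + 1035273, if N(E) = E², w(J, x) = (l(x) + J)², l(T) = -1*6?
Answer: 7042553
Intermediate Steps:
l(T) = -6
w(J, x) = (-6 + J)²
(N(w(-35, 39)) + 3181519) + 1035273 = (((-6 - 35)²)² + 3181519) + 1035273 = (((-41)²)² + 3181519) + 1035273 = (1681² + 3181519) + 1035273 = (2825761 + 3181519) + 1035273 = 6007280 + 1035273 = 7042553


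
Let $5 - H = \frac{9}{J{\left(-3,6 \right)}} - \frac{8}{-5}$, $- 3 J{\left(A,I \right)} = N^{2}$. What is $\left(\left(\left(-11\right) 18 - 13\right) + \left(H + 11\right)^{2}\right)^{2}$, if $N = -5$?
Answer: $\frac{320195236}{390625} \approx 819.7$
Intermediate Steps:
$J{\left(A,I \right)} = - \frac{25}{3}$ ($J{\left(A,I \right)} = - \frac{\left(-5\right)^{2}}{3} = \left(- \frac{1}{3}\right) 25 = - \frac{25}{3}$)
$H = \frac{112}{25}$ ($H = 5 - \left(\frac{9}{- \frac{25}{3}} - \frac{8}{-5}\right) = 5 - \left(9 \left(- \frac{3}{25}\right) - - \frac{8}{5}\right) = 5 - \left(- \frac{27}{25} + \frac{8}{5}\right) = 5 - \frac{13}{25} = \frac{112}{25} \approx 4.48$)
$\left(\left(\left(-11\right) 18 - 13\right) + \left(H + 11\right)^{2}\right)^{2} = \left(\left(\left(-11\right) 18 - 13\right) + \left(\frac{112}{25} + 11\right)^{2}\right)^{2} = \left(\left(-198 - 13\right) + \left(\frac{387}{25}\right)^{2}\right)^{2} = \left(-211 + \frac{149769}{625}\right)^{2} = \left(\frac{17894}{625}\right)^{2} = \frac{320195236}{390625}$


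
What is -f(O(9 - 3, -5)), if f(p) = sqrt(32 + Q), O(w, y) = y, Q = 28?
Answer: -2*sqrt(15) ≈ -7.7460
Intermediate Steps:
f(p) = 2*sqrt(15) (f(p) = sqrt(32 + 28) = sqrt(60) = 2*sqrt(15))
-f(O(9 - 3, -5)) = -2*sqrt(15)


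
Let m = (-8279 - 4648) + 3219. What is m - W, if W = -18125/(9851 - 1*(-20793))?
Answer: -297473827/30644 ≈ -9707.4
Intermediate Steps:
W = -18125/30644 (W = -18125/(9851 + 20793) = -18125/30644 ≈ -0.59147)
m = -9708 (m = -12927 + 3219 = -9708)
m - W = -9708 - 1*(-18125/30644) = -9708 + 18125/30644 = -297473827/30644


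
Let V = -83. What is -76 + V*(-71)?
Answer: 5817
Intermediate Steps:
-76 + V*(-71) = -76 - 83*(-71) = -76 + 5893 = 5817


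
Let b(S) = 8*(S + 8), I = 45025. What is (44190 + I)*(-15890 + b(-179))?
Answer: -1539672470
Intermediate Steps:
b(S) = 64 + 8*S (b(S) = 8*(8 + S) = 64 + 8*S)
(44190 + I)*(-15890 + b(-179)) = (44190 + 45025)*(-15890 + (64 + 8*(-179))) = 89215*(-15890 + (64 - 1432)) = 89215*(-15890 - 1368) = 89215*(-17258) = -1539672470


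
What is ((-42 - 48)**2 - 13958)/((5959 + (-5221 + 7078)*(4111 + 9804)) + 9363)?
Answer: -5858/25855477 ≈ -0.00022657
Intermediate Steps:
((-42 - 48)**2 - 13958)/((5959 + (-5221 + 7078)*(4111 + 9804)) + 9363) = ((-90)**2 - 13958)/((5959 + 1857*13915) + 9363) = (8100 - 13958)/((5959 + 25840155) + 9363) = -5858/(25846114 + 9363) = -5858/25855477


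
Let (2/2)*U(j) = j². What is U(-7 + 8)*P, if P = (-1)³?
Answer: -1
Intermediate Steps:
P = -1
U(j) = j²
U(-7 + 8)*P = (-7 + 8)²*(-1) = 1²*(-1) = 1*(-1) = -1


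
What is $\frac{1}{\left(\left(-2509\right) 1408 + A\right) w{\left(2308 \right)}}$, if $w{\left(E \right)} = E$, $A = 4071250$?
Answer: $\frac{1}{1243038024} \approx 8.0448 \cdot 10^{-10}$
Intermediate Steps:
$\frac{1}{\left(\left(-2509\right) 1408 + A\right) w{\left(2308 \right)}} = \frac{1}{\left(\left(-2509\right) 1408 + 4071250\right) 2308} = \frac{1}{-3532672 + 4071250} \cdot \frac{1}{2308} = \frac{1}{538578} \cdot \frac{1}{2308} = \frac{1}{1243038024}$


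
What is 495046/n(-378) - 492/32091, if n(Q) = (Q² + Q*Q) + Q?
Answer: 2624351551/1526408415 ≈ 1.7193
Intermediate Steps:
n(Q) = Q + 2*Q² (n(Q) = (Q² + Q²) + Q = 2*Q² + Q = Q + 2*Q²)
495046/n(-378) - 492/32091 = 495046/((-378*(1 + 2*(-378)))) - 492/32091 = 495046/((-378*(1 - 756))) - 492*1/32091 = 495046/((-378*(-755))) - 164/10697 = 495046/285390 - 164/10697 = 495046*(1/285390) - 164/10697 = 247523/142695 - 164/10697 = 2624351551/1526408415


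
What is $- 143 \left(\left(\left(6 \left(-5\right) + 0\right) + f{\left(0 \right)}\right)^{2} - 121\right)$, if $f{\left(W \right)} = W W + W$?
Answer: $-111397$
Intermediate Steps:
$f{\left(W \right)} = W + W^{2}$ ($f{\left(W \right)} = W^{2} + W = W + W^{2}$)
$- 143 \left(\left(\left(6 \left(-5\right) + 0\right) + f{\left(0 \right)}\right)^{2} - 121\right) = - 143 \left(\left(\left(6 \left(-5\right) + 0\right) + 0 \left(1 + 0\right)\right)^{2} - 121\right) = - 143 \left(\left(\left(-30 + 0\right) + 0 \cdot 1\right)^{2} - 121\right) = - 143 \left(\left(-30 + 0\right)^{2} - 121\right) = - 143 \left(\left(-30\right)^{2} - 121\right) = - 143 \left(900 - 121\right) = \left(-143\right) 779 = -111397$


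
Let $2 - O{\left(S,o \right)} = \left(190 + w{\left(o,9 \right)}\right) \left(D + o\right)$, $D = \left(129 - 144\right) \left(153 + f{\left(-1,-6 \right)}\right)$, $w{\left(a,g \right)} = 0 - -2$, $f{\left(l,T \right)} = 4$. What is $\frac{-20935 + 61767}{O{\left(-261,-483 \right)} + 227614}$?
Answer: $\frac{1276}{24141} \approx 0.052856$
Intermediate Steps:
$w{\left(a,g \right)} = 2$ ($w{\left(a,g \right)} = 0 + 2 = 2$)
$D = -2355$ ($D = \left(129 - 144\right) \left(153 + 4\right) = \left(-15\right) 157 = -2355$)
$O{\left(S,o \right)} = 452162 - 192 o$ ($O{\left(S,o \right)} = 2 - \left(190 + 2\right) \left(-2355 + o\right) = 2 - 192 \left(-2355 + o\right) = 2 - \left(-452160 + 192 o\right) = 452162 - 192 o$)
$\frac{-20935 + 61767}{O{\left(-261,-483 \right)} + 227614} = \frac{-20935 + 61767}{\left(452162 - -92736\right) + 227614} = \frac{40832}{\left(452162 + 92736\right) + 227614} = \frac{40832}{544898 + 227614} = \frac{40832}{772512} = 40832 \cdot \frac{1}{772512} = \frac{1276}{24141}$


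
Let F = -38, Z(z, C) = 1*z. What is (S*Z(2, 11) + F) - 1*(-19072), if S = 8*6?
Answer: 19130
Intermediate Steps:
Z(z, C) = z
S = 48
(S*Z(2, 11) + F) - 1*(-19072) = (48*2 - 38) - 1*(-19072) = (96 - 38) + 19072 = 58 + 19072 = 19130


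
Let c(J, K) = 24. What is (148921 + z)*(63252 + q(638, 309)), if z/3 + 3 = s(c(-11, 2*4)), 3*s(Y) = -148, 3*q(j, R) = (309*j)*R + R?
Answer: 3030171089484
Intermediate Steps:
q(j, R) = R/3 + 103*R*j (q(j, R) = ((309*j)*R + R)/3 = (309*R*j + R)/3 = (R + 309*R*j)/3 = R/3 + 103*R*j)
s(Y) = -148/3 (s(Y) = (1/3)*(-148) = -148/3)
z = -157 (z = -9 + 3*(-148/3) = -9 - 148 = -157)
(148921 + z)*(63252 + q(638, 309)) = (148921 - 157)*(63252 + (1/3)*309*(1 + 309*638)) = 148764*(63252 + (1/3)*309*(1 + 197142)) = 148764*(63252 + (1/3)*309*197143) = 148764*(63252 + 20305729) = 148764*20368981 = 3030171089484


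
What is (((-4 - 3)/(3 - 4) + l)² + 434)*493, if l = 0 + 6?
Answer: 297279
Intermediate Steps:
l = 6
(((-4 - 3)/(3 - 4) + l)² + 434)*493 = (((-4 - 3)/(3 - 4) + 6)² + 434)*493 = ((-7/(-1) + 6)² + 434)*493 = ((-7*(-1) + 6)² + 434)*493 = ((7 + 6)² + 434)*493 = (13² + 434)*493 = (169 + 434)*493 = 603*493 = 297279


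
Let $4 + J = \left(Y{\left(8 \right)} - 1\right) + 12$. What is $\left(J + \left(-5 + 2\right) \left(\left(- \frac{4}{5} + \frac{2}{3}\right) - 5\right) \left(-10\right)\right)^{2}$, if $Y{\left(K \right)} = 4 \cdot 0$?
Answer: $21609$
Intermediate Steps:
$Y{\left(K \right)} = 0$
$J = 7$ ($J = -4 + \left(\left(0 - 1\right) + 12\right) = -4 + \left(-1 + 12\right) = -4 + 11 = 7$)
$\left(J + \left(-5 + 2\right) \left(\left(- \frac{4}{5} + \frac{2}{3}\right) - 5\right) \left(-10\right)\right)^{2} = \left(7 + \left(-5 + 2\right) \left(\left(- \frac{4}{5} + \frac{2}{3}\right) - 5\right) \left(-10\right)\right)^{2} = \left(7 + - 3 \left(\left(\left(-4\right) \frac{1}{5} + 2 \cdot \frac{1}{3}\right) - 5\right) \left(-10\right)\right)^{2} = \left(7 + - 3 \left(\left(- \frac{4}{5} + \frac{2}{3}\right) - 5\right) \left(-10\right)\right)^{2} = \left(7 + - 3 \left(- \frac{2}{15} - 5\right) \left(-10\right)\right)^{2} = \left(7 + \left(-3\right) \left(- \frac{77}{15}\right) \left(-10\right)\right)^{2} = \left(7 + \frac{77}{5} \left(-10\right)\right)^{2} = \left(7 - 154\right)^{2} = \left(-147\right)^{2} = 21609$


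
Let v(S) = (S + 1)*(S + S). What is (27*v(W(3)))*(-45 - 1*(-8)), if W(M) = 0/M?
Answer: 0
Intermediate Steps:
W(M) = 0
v(S) = 2*S*(1 + S) (v(S) = (1 + S)*(2*S) = 2*S*(1 + S))
(27*v(W(3)))*(-45 - 1*(-8)) = (27*(2*0*(1 + 0)))*(-45 - 1*(-8)) = (27*(2*0*1))*(-45 + 8) = (27*0)*(-37) = 0*(-37) = 0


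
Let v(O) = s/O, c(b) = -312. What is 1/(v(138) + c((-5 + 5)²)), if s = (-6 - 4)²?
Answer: -69/21478 ≈ -0.0032126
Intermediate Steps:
s = 100 (s = (-10)² = 100)
v(O) = 100/O
1/(v(138) + c((-5 + 5)²)) = 1/(100/138 - 312) = 1/(100*(1/138) - 312) = 1/(50/69 - 312) = 1/(-21478/69) = -69/21478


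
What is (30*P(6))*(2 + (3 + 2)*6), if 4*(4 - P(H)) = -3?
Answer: 4560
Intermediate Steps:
P(H) = 19/4 (P(H) = 4 - ¼*(-3) = 4 + ¾ = 19/4)
(30*P(6))*(2 + (3 + 2)*6) = (30*(19/4))*(2 + (3 + 2)*6) = 285*(2 + 5*6)/2 = 285*(2 + 30)/2 = (285/2)*32 = 4560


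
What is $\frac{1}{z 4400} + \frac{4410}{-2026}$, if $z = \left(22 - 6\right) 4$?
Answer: $- \frac{620926987}{285260800} \approx -2.1767$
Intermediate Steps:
$z = 64$ ($z = 16 \cdot 4 = 64$)
$\frac{1}{z 4400} + \frac{4410}{-2026} = \frac{1}{64 \cdot 4400} + \frac{4410}{-2026} = \frac{1}{64} \cdot \frac{1}{4400} + 4410 \left(- \frac{1}{2026}\right) = \frac{1}{281600} - \frac{2205}{1013} = - \frac{620926987}{285260800}$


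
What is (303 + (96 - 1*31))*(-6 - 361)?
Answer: -135056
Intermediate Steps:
(303 + (96 - 1*31))*(-6 - 361) = (303 + (96 - 31))*(-367) = (303 + 65)*(-367) = 368*(-367) = -135056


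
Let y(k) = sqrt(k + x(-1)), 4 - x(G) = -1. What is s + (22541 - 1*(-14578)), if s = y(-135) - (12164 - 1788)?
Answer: 26743 + I*sqrt(130) ≈ 26743.0 + 11.402*I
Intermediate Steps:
x(G) = 5 (x(G) = 4 - 1*(-1) = 4 + 1 = 5)
y(k) = sqrt(5 + k) (y(k) = sqrt(k + 5) = sqrt(5 + k))
s = -10376 + I*sqrt(130) (s = sqrt(5 - 135) - (12164 - 1788) = sqrt(-130) - 1*10376 = I*sqrt(130) - 10376 = -10376 + I*sqrt(130) ≈ -10376.0 + 11.402*I)
s + (22541 - 1*(-14578)) = (-10376 + I*sqrt(130)) + (22541 - 1*(-14578)) = (-10376 + I*sqrt(130)) + (22541 + 14578) = (-10376 + I*sqrt(130)) + 37119 = 26743 + I*sqrt(130)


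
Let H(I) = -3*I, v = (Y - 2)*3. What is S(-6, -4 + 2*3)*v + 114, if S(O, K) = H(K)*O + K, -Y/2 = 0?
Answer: -114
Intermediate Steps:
Y = 0 (Y = -2*0 = 0)
v = -6 (v = (0 - 2)*3 = -2*3 = -6)
S(O, K) = K - 3*K*O (S(O, K) = (-3*K)*O + K = -3*K*O + K = K - 3*K*O)
S(-6, -4 + 2*3)*v + 114 = ((-4 + 2*3)*(1 - 3*(-6)))*(-6) + 114 = ((-4 + 6)*(1 + 18))*(-6) + 114 = (2*19)*(-6) + 114 = 38*(-6) + 114 = -228 + 114 = -114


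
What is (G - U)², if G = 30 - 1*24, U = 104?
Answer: 9604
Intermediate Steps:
G = 6 (G = 30 - 24 = 6)
(G - U)² = (6 - 1*104)² = (6 - 104)² = (-98)² = 9604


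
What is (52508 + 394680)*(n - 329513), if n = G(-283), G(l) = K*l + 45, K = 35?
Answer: -151763533124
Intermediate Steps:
G(l) = 45 + 35*l (G(l) = 35*l + 45 = 45 + 35*l)
n = -9860 (n = 45 + 35*(-283) = 45 - 9905 = -9860)
(52508 + 394680)*(n - 329513) = (52508 + 394680)*(-9860 - 329513) = 447188*(-339373) = -151763533124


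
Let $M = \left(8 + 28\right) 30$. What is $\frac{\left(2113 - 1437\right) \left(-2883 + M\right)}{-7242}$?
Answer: $\frac{203138}{1207} \approx 168.3$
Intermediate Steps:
$M = 1080$ ($M = 36 \cdot 30 = 1080$)
$\frac{\left(2113 - 1437\right) \left(-2883 + M\right)}{-7242} = \frac{\left(2113 - 1437\right) \left(-2883 + 1080\right)}{-7242} = 676 \left(-1803\right) \left(- \frac{1}{7242}\right) = \left(-1218828\right) \left(- \frac{1}{7242}\right) = \frac{203138}{1207}$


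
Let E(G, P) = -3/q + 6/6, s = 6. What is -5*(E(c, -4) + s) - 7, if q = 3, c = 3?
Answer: -37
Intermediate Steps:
E(G, P) = 0 (E(G, P) = -3/3 + 6/6 = -3*1/3 + 6*(1/6) = -1 + 1 = 0)
-5*(E(c, -4) + s) - 7 = -5*(0 + 6) - 7 = -5*6 - 7 = -30 - 7 = -37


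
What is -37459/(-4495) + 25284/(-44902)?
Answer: 784166219/100917245 ≈ 7.7704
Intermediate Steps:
-37459/(-4495) + 25284/(-44902) = -37459*(-1/4495) + 25284*(-1/44902) = 37459/4495 - 12642/22451 = 784166219/100917245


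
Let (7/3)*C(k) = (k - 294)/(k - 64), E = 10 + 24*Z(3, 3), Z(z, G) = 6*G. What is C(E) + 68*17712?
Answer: 531147530/441 ≈ 1.2044e+6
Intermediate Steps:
E = 442 (E = 10 + 24*(6*3) = 10 + 24*18 = 10 + 432 = 442)
C(k) = 3*(-294 + k)/(7*(-64 + k)) (C(k) = 3*((k - 294)/(k - 64))/7 = 3*((-294 + k)/(-64 + k))/7 = 3*(-294 + k)/(7*(-64 + k)))
C(E) + 68*17712 = 3*(-294 + 442)/(7*(-64 + 442)) + 68*17712 = (3/7)*148/378 + 1204416 = (3/7)*(1/378)*148 + 1204416 = 74/441 + 1204416 = 531147530/441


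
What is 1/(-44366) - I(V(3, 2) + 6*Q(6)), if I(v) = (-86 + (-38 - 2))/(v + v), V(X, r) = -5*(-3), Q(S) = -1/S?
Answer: 99823/22183 ≈ 4.5000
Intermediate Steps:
V(X, r) = 15
I(v) = -63/v (I(v) = (-86 - 40)/((2*v)) = -63/v)
1/(-44366) - I(V(3, 2) + 6*Q(6)) = 1/(-44366) - (-63)/(15 + 6*(-1/6)) = -1/44366 - (-63)/(15 + 6*(-1*1/6)) = -1/44366 - (-63)/(15 + 6*(-1/6)) = -1/44366 - (-63)/(15 - 1) = -1/44366 - (-63)/14 = -1/44366 - 1*(-9/2) = -1/44366 + 9/2 = 99823/22183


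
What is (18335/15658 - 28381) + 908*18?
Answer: -188457011/15658 ≈ -12036.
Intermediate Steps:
(18335/15658 - 28381) + 908*18 = (18335*(1/15658) - 28381) + 16344 = (18335/15658 - 28381) + 16344 = -444371363/15658 + 16344 = -188457011/15658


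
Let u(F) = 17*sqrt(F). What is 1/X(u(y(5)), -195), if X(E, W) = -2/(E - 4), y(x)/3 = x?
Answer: 2 - 17*sqrt(15)/2 ≈ -30.920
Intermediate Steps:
y(x) = 3*x
X(E, W) = -2/(-4 + E)
1/X(u(y(5)), -195) = 1/(-2/(-4 + 17*sqrt(3*5))) = 1/(-2/(-4 + 17*sqrt(15))) = 2 - 17*sqrt(15)/2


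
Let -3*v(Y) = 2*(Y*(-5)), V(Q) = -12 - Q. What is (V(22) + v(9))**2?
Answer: 16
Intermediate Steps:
v(Y) = 10*Y/3 (v(Y) = -2*Y*(-5)/3 = -2*(-5*Y)/3 = -(-10)*Y/3 = 10*Y/3)
(V(22) + v(9))**2 = ((-12 - 1*22) + (10/3)*9)**2 = ((-12 - 22) + 30)**2 = (-34 + 30)**2 = (-4)**2 = 16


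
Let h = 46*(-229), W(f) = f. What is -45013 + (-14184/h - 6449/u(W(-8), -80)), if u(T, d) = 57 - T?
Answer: -15443931518/342355 ≈ -45111.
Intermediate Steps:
h = -10534
-45013 + (-14184/h - 6449/u(W(-8), -80)) = -45013 + (-14184/(-10534) - 6449/(57 - 1*(-8))) = -45013 + (-14184*(-1/10534) - 6449/(57 + 8)) = -45013 + (7092/5267 - 6449/65) = -45013 - 33505903/342355 = -15443931518/342355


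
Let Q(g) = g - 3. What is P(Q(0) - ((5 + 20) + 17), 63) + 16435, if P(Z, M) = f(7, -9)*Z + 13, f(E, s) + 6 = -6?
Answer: 16988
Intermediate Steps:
f(E, s) = -12 (f(E, s) = -6 - 6 = -12)
Q(g) = -3 + g
P(Z, M) = 13 - 12*Z (P(Z, M) = -12*Z + 13 = 13 - 12*Z)
P(Q(0) - ((5 + 20) + 17), 63) + 16435 = (13 - 12*((-3 + 0) - ((5 + 20) + 17))) + 16435 = (13 - 12*(-3 - (25 + 17))) + 16435 = (13 - 12*(-3 - 1*42)) + 16435 = (13 - 12*(-3 - 42)) + 16435 = (13 - 12*(-45)) + 16435 = (13 + 540) + 16435 = 553 + 16435 = 16988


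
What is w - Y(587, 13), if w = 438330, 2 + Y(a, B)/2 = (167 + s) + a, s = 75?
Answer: 436676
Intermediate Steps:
Y(a, B) = 480 + 2*a (Y(a, B) = -4 + 2*((167 + 75) + a) = -4 + 2*(242 + a) = -4 + (484 + 2*a) = 480 + 2*a)
w - Y(587, 13) = 438330 - (480 + 2*587) = 438330 - (480 + 1174) = 438330 - 1*1654 = 438330 - 1654 = 436676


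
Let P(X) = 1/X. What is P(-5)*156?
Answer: -156/5 ≈ -31.200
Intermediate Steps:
P(-5)*156 = 156/(-5) = -1/5*156 = -156/5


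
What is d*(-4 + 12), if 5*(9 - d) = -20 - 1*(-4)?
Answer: 488/5 ≈ 97.600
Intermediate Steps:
d = 61/5 (d = 9 - (-20 - 1*(-4))/5 = 9 - (-20 + 4)/5 = 9 - ⅕*(-16) = 9 + 16/5 = 61/5 ≈ 12.200)
d*(-4 + 12) = 61*(-4 + 12)/5 = (61/5)*8 = 488/5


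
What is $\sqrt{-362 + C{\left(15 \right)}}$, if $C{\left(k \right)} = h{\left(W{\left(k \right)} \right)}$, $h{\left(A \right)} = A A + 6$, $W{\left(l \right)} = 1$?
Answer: $i \sqrt{355} \approx 18.841 i$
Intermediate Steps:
$h{\left(A \right)} = 6 + A^{2}$ ($h{\left(A \right)} = A^{2} + 6 = 6 + A^{2}$)
$C{\left(k \right)} = 7$ ($C{\left(k \right)} = 6 + 1^{2} = 6 + 1 = 7$)
$\sqrt{-362 + C{\left(15 \right)}} = \sqrt{-362 + 7} = \sqrt{-355} = i \sqrt{355}$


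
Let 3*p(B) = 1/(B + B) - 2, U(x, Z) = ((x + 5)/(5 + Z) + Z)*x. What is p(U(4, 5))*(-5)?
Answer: 2335/708 ≈ 3.2980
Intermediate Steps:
U(x, Z) = x*(Z + (5 + x)/(5 + Z)) (U(x, Z) = ((5 + x)/(5 + Z) + Z)*x = (Z + (5 + x)/(5 + Z))*x = x*(Z + (5 + x)/(5 + Z)))
p(B) = -⅔ + 1/(6*B) (p(B) = (1/(B + B) - 2)/3 = (1/(2*B) - 2)/3 = (-2 + 1/(2*B))/3 = -⅔ + 1/(6*B))
p(U(4, 5))*(-5) = ((1 - 16*(5 + 4 + 5² + 5*5)/(5 + 5))/(6*((4*(5 + 4 + 5² + 5*5)/(5 + 5)))))*(-5) = ((1 - 16*(5 + 4 + 25 + 25)/10)/(6*((4*(5 + 4 + 25 + 25)/10))))*(-5) = ((1 - 16*59/10)/(6*((4*(⅒)*59))))*(-5) = ((1 - 4*118/5)/(6*(118/5)))*(-5) = ((⅙)*(5/118)*(1 - 472/5))*(-5) = ((⅙)*(5/118)*(-467/5))*(-5) = -467/708*(-5) = 2335/708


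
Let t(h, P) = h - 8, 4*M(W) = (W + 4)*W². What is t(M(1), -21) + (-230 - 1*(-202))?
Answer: -139/4 ≈ -34.750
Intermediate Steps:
M(W) = W²*(4 + W)/4 (M(W) = ((W + 4)*W²)/4 = ((4 + W)*W²)/4 = (W²*(4 + W))/4 = W²*(4 + W)/4)
t(h, P) = -8 + h
t(M(1), -21) + (-230 - 1*(-202)) = (-8 + (¼)*1²*(4 + 1)) + (-230 - 1*(-202)) = (-8 + (¼)*1*5) + (-230 + 202) = (-8 + 5/4) - 28 = -27/4 - 28 = -139/4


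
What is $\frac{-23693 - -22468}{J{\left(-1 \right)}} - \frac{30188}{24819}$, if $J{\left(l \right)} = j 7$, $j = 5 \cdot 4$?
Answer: $- \frac{989417}{99276} \approx -9.9663$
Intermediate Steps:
$j = 20$
$J{\left(l \right)} = 140$ ($J{\left(l \right)} = 20 \cdot 7 = 140$)
$\frac{-23693 - -22468}{J{\left(-1 \right)}} - \frac{30188}{24819} = \frac{-23693 - -22468}{140} - \frac{30188}{24819} = \left(-23693 + 22468\right) \frac{1}{140} - \frac{30188}{24819} = \left(-1225\right) \frac{1}{140} - \frac{30188}{24819} = - \frac{35}{4} - \frac{30188}{24819} = - \frac{989417}{99276}$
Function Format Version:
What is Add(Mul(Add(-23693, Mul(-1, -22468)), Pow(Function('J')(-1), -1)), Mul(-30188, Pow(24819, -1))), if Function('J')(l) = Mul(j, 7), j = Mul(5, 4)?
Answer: Rational(-989417, 99276) ≈ -9.9663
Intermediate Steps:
j = 20
Function('J')(l) = 140 (Function('J')(l) = Mul(20, 7) = 140)
Add(Mul(Add(-23693, Mul(-1, -22468)), Pow(Function('J')(-1), -1)), Mul(-30188, Pow(24819, -1))) = Add(Mul(Add(-23693, Mul(-1, -22468)), Pow(140, -1)), Mul(-30188, Pow(24819, -1))) = Add(Mul(Add(-23693, 22468), Rational(1, 140)), Mul(-30188, Rational(1, 24819))) = Add(Mul(-1225, Rational(1, 140)), Rational(-30188, 24819)) = Add(Rational(-35, 4), Rational(-30188, 24819)) = Rational(-989417, 99276)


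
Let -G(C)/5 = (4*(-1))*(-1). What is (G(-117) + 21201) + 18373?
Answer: 39554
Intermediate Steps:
G(C) = -20 (G(C) = -5*4*(-1)*(-1) = -(-20)*(-1) = -5*4 = -20)
(G(-117) + 21201) + 18373 = (-20 + 21201) + 18373 = 21181 + 18373 = 39554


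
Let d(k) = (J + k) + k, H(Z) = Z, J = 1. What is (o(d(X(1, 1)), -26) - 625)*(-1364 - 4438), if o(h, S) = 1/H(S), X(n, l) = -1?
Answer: 47144151/13 ≈ 3.6265e+6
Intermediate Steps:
d(k) = 1 + 2*k (d(k) = (1 + k) + k = 1 + 2*k)
o(h, S) = 1/S
(o(d(X(1, 1)), -26) - 625)*(-1364 - 4438) = (1/(-26) - 625)*(-1364 - 4438) = (-1/26 - 625)*(-5802) = -16251/26*(-5802) = 47144151/13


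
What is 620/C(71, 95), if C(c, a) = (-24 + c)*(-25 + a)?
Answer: 62/329 ≈ 0.18845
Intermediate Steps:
C(c, a) = (-25 + a)*(-24 + c)
620/C(71, 95) = 620/(600 - 25*71 - 24*95 + 95*71) = 620/(600 - 1775 - 2280 + 6745) = 620/3290 = 620*(1/3290) = 62/329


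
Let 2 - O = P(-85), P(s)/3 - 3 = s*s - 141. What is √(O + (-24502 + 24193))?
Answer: 8*I*√337 ≈ 146.86*I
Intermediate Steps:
P(s) = -414 + 3*s² (P(s) = 9 + 3*(s*s - 141) = 9 + 3*(s² - 141) = 9 + 3*(-141 + s²) = 9 + (-423 + 3*s²) = -414 + 3*s²)
O = -21259 (O = 2 - (-414 + 3*(-85)²) = 2 - (-414 + 3*7225) = 2 - (-414 + 21675) = 2 - 1*21261 = 2 - 21261 = -21259)
√(O + (-24502 + 24193)) = √(-21259 + (-24502 + 24193)) = √(-21259 - 309) = √(-21568) = 8*I*√337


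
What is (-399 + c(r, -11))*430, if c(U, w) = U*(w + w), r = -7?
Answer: -105350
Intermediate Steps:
c(U, w) = 2*U*w (c(U, w) = U*(2*w) = 2*U*w)
(-399 + c(r, -11))*430 = (-399 + 2*(-7)*(-11))*430 = (-399 + 154)*430 = -245*430 = -105350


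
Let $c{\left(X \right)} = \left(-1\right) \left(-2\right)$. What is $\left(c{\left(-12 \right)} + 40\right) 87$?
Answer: $3654$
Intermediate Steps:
$c{\left(X \right)} = 2$
$\left(c{\left(-12 \right)} + 40\right) 87 = \left(2 + 40\right) 87 = 42 \cdot 87 = 3654$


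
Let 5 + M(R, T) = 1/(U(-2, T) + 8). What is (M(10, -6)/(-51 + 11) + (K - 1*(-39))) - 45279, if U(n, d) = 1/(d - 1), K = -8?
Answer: -24886333/550 ≈ -45248.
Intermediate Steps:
U(n, d) = 1/(-1 + d)
M(R, T) = -5 + 1/(8 + 1/(-1 + T)) (M(R, T) = -5 + 1/(1/(-1 + T) + 8) = -5 + 1/(8 + 1/(-1 + T)))
(M(10, -6)/(-51 + 11) + (K - 1*(-39))) - 45279 = (((34 - 39*(-6))/(-7 + 8*(-6)))/(-51 + 11) + (-8 - 1*(-39))) - 45279 = (((34 + 234)/(-7 - 48))/(-40) + (-8 + 39)) - 45279 = ((268/(-55))*(-1/40) + 31) - 45279 = (-1/55*268*(-1/40) + 31) - 45279 = (-268/55*(-1/40) + 31) - 45279 = (67/550 + 31) - 45279 = 17117/550 - 45279 = -24886333/550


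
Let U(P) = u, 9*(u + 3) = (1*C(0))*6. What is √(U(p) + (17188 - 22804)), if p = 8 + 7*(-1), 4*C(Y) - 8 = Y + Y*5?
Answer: I*√50559/3 ≈ 74.951*I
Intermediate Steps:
C(Y) = 2 + 3*Y/2 (C(Y) = 2 + (Y + Y*5)/4 = 2 + (Y + 5*Y)/4 = 2 + (6*Y)/4 = 2 + 3*Y/2)
p = 1 (p = 8 - 7 = 1)
u = -5/3 (u = -3 + ((1*(2 + (3/2)*0))*6)/9 = -3 + ((1*(2 + 0))*6)/9 = -3 + ((1*2)*6)/9 = -3 + (2*6)/9 = -3 + (⅑)*12 = -3 + 4/3 = -5/3 ≈ -1.6667)
U(P) = -5/3
√(U(p) + (17188 - 22804)) = √(-5/3 + (17188 - 22804)) = √(-5/3 - 5616) = √(-16853/3) = I*√50559/3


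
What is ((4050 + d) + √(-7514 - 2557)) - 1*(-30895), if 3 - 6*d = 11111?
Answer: 99281/3 + 3*I*√1119 ≈ 33094.0 + 100.35*I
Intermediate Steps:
d = -5554/3 (d = ½ - ⅙*11111 = ½ - 11111/6 = -5554/3 ≈ -1851.3)
((4050 + d) + √(-7514 - 2557)) - 1*(-30895) = ((4050 - 5554/3) + √(-7514 - 2557)) - 1*(-30895) = (6596/3 + √(-10071)) + 30895 = (6596/3 + 3*I*√1119) + 30895 = 99281/3 + 3*I*√1119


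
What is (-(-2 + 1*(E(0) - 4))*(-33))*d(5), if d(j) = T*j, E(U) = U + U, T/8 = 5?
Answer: -39600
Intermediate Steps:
T = 40 (T = 8*5 = 40)
E(U) = 2*U
d(j) = 40*j
(-(-2 + 1*(E(0) - 4))*(-33))*d(5) = (-(-2 + 1*(2*0 - 4))*(-33))*(40*5) = (-(-2 + 1*(0 - 4))*(-33))*200 = (-(-2 + 1*(-4))*(-33))*200 = (-(-2 - 4)*(-33))*200 = (-1*(-6)*(-33))*200 = (6*(-33))*200 = -198*200 = -39600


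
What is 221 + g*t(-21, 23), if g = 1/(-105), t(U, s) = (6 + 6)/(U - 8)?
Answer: 224319/1015 ≈ 221.00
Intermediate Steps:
t(U, s) = 12/(-8 + U)
g = -1/105 ≈ -0.0095238
221 + g*t(-21, 23) = 221 - 4/(35*(-8 - 21)) = 221 - 4/(35*(-29)) = 221 - 4*(-1)/(35*29) = 221 - 1/105*(-12/29) = 221 + 4/1015 = 224319/1015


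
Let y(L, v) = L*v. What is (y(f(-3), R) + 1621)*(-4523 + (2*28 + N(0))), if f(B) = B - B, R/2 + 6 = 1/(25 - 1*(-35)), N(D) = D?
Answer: -7241007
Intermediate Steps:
R = -359/30 (R = -12 + 2/(25 - 1*(-35)) = -12 + 2/(25 + 35) = -12 + 2/60 = -12 + 2*(1/60) = -12 + 1/30 = -359/30 ≈ -11.967)
f(B) = 0
(y(f(-3), R) + 1621)*(-4523 + (2*28 + N(0))) = (0*(-359/30) + 1621)*(-4523 + (2*28 + 0)) = (0 + 1621)*(-4523 + (56 + 0)) = 1621*(-4523 + 56) = 1621*(-4467) = -7241007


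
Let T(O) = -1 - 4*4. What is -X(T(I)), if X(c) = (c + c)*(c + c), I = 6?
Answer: -1156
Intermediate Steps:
T(O) = -17 (T(O) = -1 - 16 = -17)
X(c) = 4*c² (X(c) = (2*c)*(2*c) = 4*c²)
-X(T(I)) = -4*(-17)² = -4*289 = -1*1156 = -1156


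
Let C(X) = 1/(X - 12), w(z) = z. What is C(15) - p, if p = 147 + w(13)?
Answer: -479/3 ≈ -159.67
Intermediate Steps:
C(X) = 1/(-12 + X)
p = 160 (p = 147 + 13 = 160)
C(15) - p = 1/(-12 + 15) - 1*160 = 1/3 - 160 = ⅓ - 160 = -479/3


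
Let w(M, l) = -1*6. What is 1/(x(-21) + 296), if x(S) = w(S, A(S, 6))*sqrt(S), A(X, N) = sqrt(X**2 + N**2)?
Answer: 74/22093 + 3*I*sqrt(21)/44186 ≈ 0.0033495 + 0.00031113*I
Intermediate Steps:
A(X, N) = sqrt(N**2 + X**2)
w(M, l) = -6
x(S) = -6*sqrt(S)
1/(x(-21) + 296) = 1/(-6*I*sqrt(21) + 296) = 1/(296 - 6*I*sqrt(21))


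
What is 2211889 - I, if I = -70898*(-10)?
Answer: 1502909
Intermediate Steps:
I = 708980
2211889 - I = 2211889 - 1*708980 = 2211889 - 708980 = 1502909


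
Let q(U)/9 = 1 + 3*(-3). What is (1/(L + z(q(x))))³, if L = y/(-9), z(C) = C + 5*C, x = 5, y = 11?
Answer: -729/59273381699 ≈ -1.2299e-8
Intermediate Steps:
q(U) = -72 (q(U) = 9*(1 + 3*(-3)) = 9*(1 - 9) = 9*(-8) = -72)
z(C) = 6*C
L = -11/9 (L = 11/(-9) = 11*(-⅑) = -11/9 ≈ -1.2222)
(1/(L + z(q(x))))³ = (1/(-11/9 + 6*(-72)))³ = (1/(-11/9 - 432))³ = (1/(-3899/9))³ = (-9/3899)³ = -729/59273381699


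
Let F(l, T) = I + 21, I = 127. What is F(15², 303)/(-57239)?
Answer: -4/1547 ≈ -0.0025856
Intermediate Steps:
F(l, T) = 148 (F(l, T) = 127 + 21 = 148)
F(15², 303)/(-57239) = 148/(-57239) = 148*(-1/57239) = -4/1547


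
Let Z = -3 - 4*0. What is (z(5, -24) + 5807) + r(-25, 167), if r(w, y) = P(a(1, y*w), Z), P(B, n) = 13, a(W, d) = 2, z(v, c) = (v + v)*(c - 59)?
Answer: 4990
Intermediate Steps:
Z = -3 (Z = -3 + 0 = -3)
z(v, c) = 2*v*(-59 + c) (z(v, c) = (2*v)*(-59 + c) = 2*v*(-59 + c))
r(w, y) = 13
(z(5, -24) + 5807) + r(-25, 167) = (2*5*(-59 - 24) + 5807) + 13 = (2*5*(-83) + 5807) + 13 = (-830 + 5807) + 13 = 4977 + 13 = 4990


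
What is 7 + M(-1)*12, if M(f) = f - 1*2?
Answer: -29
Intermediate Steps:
M(f) = -2 + f (M(f) = f - 2 = -2 + f)
7 + M(-1)*12 = 7 + (-2 - 1)*12 = 7 - 3*12 = 7 - 36 = -29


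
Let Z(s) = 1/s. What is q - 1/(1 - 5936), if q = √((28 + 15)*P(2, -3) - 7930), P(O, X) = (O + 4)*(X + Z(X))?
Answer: 1/5935 + I*√8790 ≈ 0.00016849 + 93.755*I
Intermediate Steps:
Z(s) = 1/s
P(O, X) = (4 + O)*(X + 1/X) (P(O, X) = (O + 4)*(X + 1/X) = (4 + O)*(X + 1/X))
q = I*√8790 (q = √((28 + 15)*((4 + 2 + (-3)²*(4 + 2))/(-3)) - 7930) = √(43*(-(4 + 2 + 9*6)/3) - 7930) = √(43*(-(4 + 2 + 54)/3) - 7930) = √(43*(-⅓*60) - 7930) = √(43*(-20) - 7930) = √(-860 - 7930) = √(-8790) = I*√8790 ≈ 93.755*I)
q - 1/(1 - 5936) = I*√8790 - 1/(1 - 5936) = I*√8790 - 1/(-5935) = I*√8790 - 1*(-1/5935) = I*√8790 + 1/5935 = 1/5935 + I*√8790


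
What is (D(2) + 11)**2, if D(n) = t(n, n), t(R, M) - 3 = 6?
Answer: 400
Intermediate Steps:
t(R, M) = 9 (t(R, M) = 3 + 6 = 9)
D(n) = 9
(D(2) + 11)**2 = (9 + 11)**2 = 20**2 = 400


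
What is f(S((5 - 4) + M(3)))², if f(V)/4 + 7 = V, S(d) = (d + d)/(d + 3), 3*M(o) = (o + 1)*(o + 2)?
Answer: 7921/16 ≈ 495.06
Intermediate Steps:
M(o) = (1 + o)*(2 + o)/3 (M(o) = ((o + 1)*(o + 2))/3 = ((1 + o)*(2 + o))/3 = (1 + o)*(2 + o)/3)
S(d) = 2*d/(3 + d) (S(d) = (2*d)/(3 + d) = 2*d/(3 + d))
f(V) = -28 + 4*V
f(S((5 - 4) + M(3)))² = (-28 + 4*(2*((5 - 4) + (⅔ + 3 + (⅓)*3²))/(3 + ((5 - 4) + (⅔ + 3 + (⅓)*3²)))))² = (-28 + 4*(2*(1 + (⅔ + 3 + (⅓)*9))/(3 + (1 + (⅔ + 3 + (⅓)*9)))))² = (-28 + 4*(2*(1 + (⅔ + 3 + 3))/(3 + (1 + (⅔ + 3 + 3)))))² = (-28 + 4*(2*(1 + 20/3)/(3 + (1 + 20/3))))² = (-28 + 4*(2*(23/3)/(3 + 23/3)))² = (-28 + 4*(2*(23/3)/(32/3)))² = (-28 + 4*(2*(23/3)*(3/32)))² = (-28 + 4*(23/16))² = (-28 + 23/4)² = (-89/4)² = 7921/16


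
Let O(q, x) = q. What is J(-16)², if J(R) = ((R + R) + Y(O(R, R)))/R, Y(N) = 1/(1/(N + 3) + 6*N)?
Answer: 1598480361/399360256 ≈ 4.0026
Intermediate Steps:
Y(N) = 1/(1/(3 + N) + 6*N)
J(R) = (2*R + (3 + R)/(1 + 6*R² + 18*R))/R (J(R) = ((R + R) + (3 + R)/(1 + 6*R² + 18*R))/R = (2*R + (3 + R)/(1 + 6*R² + 18*R))/R)
J(-16)² = (3*(1 - 16 + 4*(-16)³ + 12*(-16)²)/(-16*(1 + 6*(-16)² + 18*(-16))))² = (3*(-1/16)*(1 - 16 + 4*(-4096) + 12*256)/(1 + 6*256 - 288))² = (3*(-1/16)*(1 - 16 - 16384 + 3072)/(1 + 1536 - 288))² = (3*(-1/16)*(-13327)/1249)² = (3*(-1/16)*(1/1249)*(-13327))² = (39981/19984)² = 1598480361/399360256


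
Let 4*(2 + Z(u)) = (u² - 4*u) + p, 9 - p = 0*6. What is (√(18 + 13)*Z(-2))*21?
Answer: 273*√31/4 ≈ 380.00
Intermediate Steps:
p = 9 (p = 9 - 0*6 = 9 - 1*0 = 9 + 0 = 9)
Z(u) = ¼ - u + u²/4 (Z(u) = -2 + ((u² - 4*u) + 9)/4 = -2 + (9 + u² - 4*u)/4 = -2 + (9/4 - u + u²/4) = ¼ - u + u²/4)
(√(18 + 13)*Z(-2))*21 = (√(18 + 13)*(¼ - 1*(-2) + (¼)*(-2)²))*21 = (√31*(¼ + 2 + (¼)*4))*21 = (√31*(¼ + 2 + 1))*21 = (√31*(13/4))*21 = (13*√31/4)*21 = 273*√31/4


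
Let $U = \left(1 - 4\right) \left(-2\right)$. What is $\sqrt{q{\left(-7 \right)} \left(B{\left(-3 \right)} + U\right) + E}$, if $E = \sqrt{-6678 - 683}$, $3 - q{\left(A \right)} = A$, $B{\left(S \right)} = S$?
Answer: $\sqrt{30 + i \sqrt{7361}} \approx 7.7746 + 5.5177 i$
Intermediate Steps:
$U = 6$ ($U = \left(-3\right) \left(-2\right) = 6$)
$q{\left(A \right)} = 3 - A$
$E = i \sqrt{7361}$ ($E = \sqrt{-7361} = i \sqrt{7361} \approx 85.796 i$)
$\sqrt{q{\left(-7 \right)} \left(B{\left(-3 \right)} + U\right) + E} = \sqrt{\left(3 - -7\right) \left(-3 + 6\right) + i \sqrt{7361}} = \sqrt{\left(3 + 7\right) 3 + i \sqrt{7361}} = \sqrt{10 \cdot 3 + i \sqrt{7361}} = \sqrt{30 + i \sqrt{7361}}$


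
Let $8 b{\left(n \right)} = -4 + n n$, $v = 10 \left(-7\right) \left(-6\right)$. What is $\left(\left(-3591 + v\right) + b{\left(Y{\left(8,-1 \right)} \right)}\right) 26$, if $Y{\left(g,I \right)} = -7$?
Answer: $- \frac{329199}{4} \approx -82300.0$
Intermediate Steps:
$v = 420$ ($v = \left(-70\right) \left(-6\right) = 420$)
$b{\left(n \right)} = - \frac{1}{2} + \frac{n^{2}}{8}$ ($b{\left(n \right)} = \frac{-4 + n n}{8} = \frac{-4 + n^{2}}{8} = - \frac{1}{2} + \frac{n^{2}}{8}$)
$\left(\left(-3591 + v\right) + b{\left(Y{\left(8,-1 \right)} \right)}\right) 26 = \left(\left(-3591 + 420\right) - \left(\frac{1}{2} - \frac{\left(-7\right)^{2}}{8}\right)\right) 26 = \left(-3171 + \left(- \frac{1}{2} + \frac{1}{8} \cdot 49\right)\right) 26 = \left(-3171 + \left(- \frac{1}{2} + \frac{49}{8}\right)\right) 26 = \left(-3171 + \frac{45}{8}\right) 26 = \left(- \frac{25323}{8}\right) 26 = - \frac{329199}{4}$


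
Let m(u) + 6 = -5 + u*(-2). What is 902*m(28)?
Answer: -60434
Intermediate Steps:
m(u) = -11 - 2*u (m(u) = -6 + (-5 + u*(-2)) = -6 + (-5 - 2*u) = -11 - 2*u)
902*m(28) = 902*(-11 - 2*28) = 902*(-11 - 56) = 902*(-67) = -60434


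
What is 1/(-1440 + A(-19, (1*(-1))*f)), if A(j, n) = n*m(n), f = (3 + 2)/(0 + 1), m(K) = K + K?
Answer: -1/1390 ≈ -0.00071942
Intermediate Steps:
m(K) = 2*K
f = 5 (f = 5/1 = 5*1 = 5)
A(j, n) = 2*n² (A(j, n) = n*(2*n) = 2*n²)
1/(-1440 + A(-19, (1*(-1))*f)) = 1/(-1440 + 2*((1*(-1))*5)²) = 1/(-1440 + 2*(-1*5)²) = 1/(-1440 + 2*(-5)²) = 1/(-1440 + 2*25) = 1/(-1440 + 50) = 1/(-1390) = -1/1390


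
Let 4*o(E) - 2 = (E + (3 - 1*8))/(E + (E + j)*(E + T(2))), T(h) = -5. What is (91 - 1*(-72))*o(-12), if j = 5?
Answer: 32111/428 ≈ 75.026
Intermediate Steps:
o(E) = ½ + (-5 + E)/(4*(E + (-5 + E)*(5 + E))) (o(E) = ½ + ((E + (3 - 1*8))/(E + (E + 5)*(E - 5)))/4 = ½ + ((E + (3 - 8))/(E + (5 + E)*(-5 + E)))/4 = ½ + ((E - 5)/(E + (-5 + E)*(5 + E)))/4 = ½ + ((-5 + E)/(E + (-5 + E)*(5 + E)))/4 = ½ + (-5 + E)/(4*(E + (-5 + E)*(5 + E))))
(91 - 1*(-72))*o(-12) = (91 - 1*(-72))*((-55 + 2*(-12)² + 3*(-12))/(4*(-25 - 12 + (-12)²))) = (91 + 72)*((-55 + 2*144 - 36)/(4*(-25 - 12 + 144))) = 163*((¼)*(-55 + 288 - 36)/107) = 163*((¼)*(1/107)*197) = 163*(197/428) = 32111/428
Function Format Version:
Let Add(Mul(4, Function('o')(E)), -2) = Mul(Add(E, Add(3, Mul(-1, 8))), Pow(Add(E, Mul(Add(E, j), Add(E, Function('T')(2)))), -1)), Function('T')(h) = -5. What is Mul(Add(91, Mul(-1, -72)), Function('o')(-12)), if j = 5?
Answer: Rational(32111, 428) ≈ 75.026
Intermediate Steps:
Function('o')(E) = Add(Rational(1, 2), Mul(Rational(1, 4), Pow(Add(E, Mul(Add(-5, E), Add(5, E))), -1), Add(-5, E))) (Function('o')(E) = Add(Rational(1, 2), Mul(Rational(1, 4), Mul(Add(E, Add(3, Mul(-1, 8))), Pow(Add(E, Mul(Add(E, 5), Add(E, -5))), -1)))) = Add(Rational(1, 2), Mul(Rational(1, 4), Mul(Add(E, Add(3, -8)), Pow(Add(E, Mul(Add(5, E), Add(-5, E))), -1)))) = Add(Rational(1, 2), Mul(Rational(1, 4), Mul(Add(E, -5), Pow(Add(E, Mul(Add(-5, E), Add(5, E))), -1)))) = Add(Rational(1, 2), Mul(Rational(1, 4), Mul(Add(-5, E), Pow(Add(E, Mul(Add(-5, E), Add(5, E))), -1)))) = Add(Rational(1, 2), Mul(Rational(1, 4), Mul(Pow(Add(E, Mul(Add(-5, E), Add(5, E))), -1), Add(-5, E)))) = Add(Rational(1, 2), Mul(Rational(1, 4), Pow(Add(E, Mul(Add(-5, E), Add(5, E))), -1), Add(-5, E))))
Mul(Add(91, Mul(-1, -72)), Function('o')(-12)) = Mul(Add(91, Mul(-1, -72)), Mul(Rational(1, 4), Pow(Add(-25, -12, Pow(-12, 2)), -1), Add(-55, Mul(2, Pow(-12, 2)), Mul(3, -12)))) = Mul(Add(91, 72), Mul(Rational(1, 4), Pow(Add(-25, -12, 144), -1), Add(-55, Mul(2, 144), -36))) = Mul(163, Mul(Rational(1, 4), Pow(107, -1), Add(-55, 288, -36))) = Mul(163, Mul(Rational(1, 4), Rational(1, 107), 197)) = Mul(163, Rational(197, 428)) = Rational(32111, 428)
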